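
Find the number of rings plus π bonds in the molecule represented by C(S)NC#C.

Molecular formula from the SMILES: C3H5NS.
DoU = (2C + 2 + N − H − X)/2 = (2·3 + 2 + 1 − 5 − 0)/2 = 4/2 = 2.
(Structurally: 0 ring(s) + 2 π bond(s) = 2.)

2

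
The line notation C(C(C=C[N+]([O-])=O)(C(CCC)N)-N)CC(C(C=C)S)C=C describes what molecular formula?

C15H27N3O2S

Heavy atoms from the SMILES: 15 C, 3 N, 2 O, 1 S.
Implicit hydrogens by atom environment:
  7 × C: 1 H each → 7
  6 × C: 2 H each → 12
  2 × N: 2 H each → 4
  1 × C: 3 H
  1 × C: no H
  1 × N (charge +1): no H
  1 × O: no H
  1 × O (charge -1): no H
  1 × S: 1 H
  Total hydrogens = 27.
Molecular formula: C15H27N3O2S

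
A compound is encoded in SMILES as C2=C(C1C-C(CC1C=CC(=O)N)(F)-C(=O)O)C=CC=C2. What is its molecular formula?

C15H16FNO3

Heavy atoms from the SMILES: 15 C, 1 F, 1 N, 3 O.
Implicit hydrogens by atom environment:
  5 × C (aromatic): 1 H each → 5
  4 × C: 1 H each → 4
  3 × C: no H
  2 × C: 2 H each → 4
  2 × O: no H
  1 × C (aromatic): no H
  1 × F: no H
  1 × N: 2 H
  1 × O: 1 H
  Total hydrogens = 16.
Molecular formula: C15H16FNO3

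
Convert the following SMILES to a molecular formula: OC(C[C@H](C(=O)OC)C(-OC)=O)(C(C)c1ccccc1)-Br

C15H19BrO5

Heavy atoms from the SMILES: 1 Br, 15 C, 5 O.
Implicit hydrogens by atom environment:
  5 × C (aromatic): 1 H each → 5
  4 × O: no H
  3 × C: 3 H each → 9
  3 × C: no H
  2 × C: 1 H each → 2
  1 × Br: no H
  1 × C: 2 H
  1 × C (aromatic): no H
  1 × O: 1 H
  Total hydrogens = 19.
Molecular formula: C15H19BrO5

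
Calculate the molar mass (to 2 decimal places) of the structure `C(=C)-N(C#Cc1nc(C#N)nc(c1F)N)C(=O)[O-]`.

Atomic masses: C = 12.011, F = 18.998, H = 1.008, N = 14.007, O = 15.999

246.18

Molecular formula: C10H5FN5O2-.
M = 10×12.011 + 1×18.998 + 5×1.008 + 5×14.007 + 2×15.999 = 246.18 g/mol.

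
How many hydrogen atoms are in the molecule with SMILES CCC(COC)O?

12

Hydrogens are implicit in SMILES; fill each atom to its normal valence:
  2 × C: 3 H each → 6
  2 × C: 2 H each → 4
  1 × C: 1 H
  1 × O: 1 H
  1 × O: no H
  Total hydrogens = 12.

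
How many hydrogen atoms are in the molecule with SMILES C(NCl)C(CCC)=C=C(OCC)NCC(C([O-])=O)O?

Hydrogens are implicit in SMILES; fill each atom to its normal valence:
  5 × C: 2 H each → 10
  4 × C: no H
  2 × C: 3 H each → 6
  2 × N: 1 H each → 2
  2 × O: no H
  1 × C: 1 H
  1 × Cl: no H
  1 × O: 1 H
  1 × O (charge -1): no H
  Total hydrogens = 20.

20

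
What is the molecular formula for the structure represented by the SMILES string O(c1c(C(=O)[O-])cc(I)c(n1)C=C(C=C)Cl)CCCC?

Heavy atoms from the SMILES: 14 C, 1 Cl, 1 I, 1 N, 3 O.
Implicit hydrogens by atom environment:
  4 × C: 2 H each → 8
  4 × C (aromatic): no H
  2 × C: 1 H each → 2
  2 × C: no H
  2 × O: no H
  1 × C: 3 H
  1 × C (aromatic): 1 H
  1 × Cl: no H
  1 × I: no H
  1 × N (aromatic): no H
  1 × O (charge -1): no H
  Total hydrogens = 14.
Net charge -1.
Molecular formula: C14H14ClINO3-

C14H14ClINO3-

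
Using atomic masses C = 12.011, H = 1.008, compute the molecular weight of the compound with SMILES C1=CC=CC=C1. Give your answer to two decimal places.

78.11

Molecular formula: C6H6.
M = 6×12.011 + 6×1.008 = 78.11 g/mol.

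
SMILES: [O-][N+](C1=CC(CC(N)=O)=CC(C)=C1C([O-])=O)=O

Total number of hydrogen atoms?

Hydrogens are implicit in SMILES; fill each atom to its normal valence:
  4 × C (aromatic): no H
  3 × O: no H
  2 × C (aromatic): 1 H each → 2
  2 × C: no H
  2 × O (charge -1): no H
  1 × C: 3 H
  1 × C: 2 H
  1 × N: 2 H
  1 × N (charge +1): no H
  Total hydrogens = 9.

9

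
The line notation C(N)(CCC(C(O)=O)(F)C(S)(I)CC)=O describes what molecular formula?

Heavy atoms from the SMILES: 8 C, 1 F, 1 I, 1 N, 3 O, 1 S.
Implicit hydrogens by atom environment:
  4 × C: no H
  3 × C: 2 H each → 6
  2 × O: no H
  1 × C: 3 H
  1 × F: no H
  1 × I: no H
  1 × N: 2 H
  1 × O: 1 H
  1 × S: 1 H
  Total hydrogens = 13.
Molecular formula: C8H13FINO3S

C8H13FINO3S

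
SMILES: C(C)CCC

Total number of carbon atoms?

5

The symbol for carbon appears 5 times in the SMILES.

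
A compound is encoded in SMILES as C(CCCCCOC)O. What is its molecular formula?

Heavy atoms from the SMILES: 7 C, 2 O.
Implicit hydrogens by atom environment:
  6 × C: 2 H each → 12
  1 × C: 3 H
  1 × O: 1 H
  1 × O: no H
  Total hydrogens = 16.
Molecular formula: C7H16O2

C7H16O2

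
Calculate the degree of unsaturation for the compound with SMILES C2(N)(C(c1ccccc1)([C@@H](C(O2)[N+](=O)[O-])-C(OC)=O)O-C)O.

Molecular formula from the SMILES: C13H16N2O7.
DoU = (2C + 2 + N − H − X)/2 = (2·13 + 2 + 2 − 16 − 0)/2 = 14/2 = 7.
(Structurally: 2 ring(s) + 5 π bond(s) = 7.)

7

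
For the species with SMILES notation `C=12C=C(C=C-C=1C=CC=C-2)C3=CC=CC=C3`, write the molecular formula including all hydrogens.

C16H12

Heavy atoms from the SMILES: 16 C.
Implicit hydrogens by atom environment:
  12 × C (aromatic): 1 H each → 12
  4 × C (aromatic): no H
  Total hydrogens = 12.
Molecular formula: C16H12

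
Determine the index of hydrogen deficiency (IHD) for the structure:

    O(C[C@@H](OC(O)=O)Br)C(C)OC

Molecular formula from the SMILES: C6H11BrO5.
DoU = (2C + 2 + N − H − X)/2 = (2·6 + 2 + 0 − 11 − 1)/2 = 2/2 = 1.
(Structurally: 0 ring(s) + 1 π bond(s) = 1.)

1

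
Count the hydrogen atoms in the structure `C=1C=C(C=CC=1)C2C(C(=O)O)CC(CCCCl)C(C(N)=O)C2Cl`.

Hydrogens are implicit in SMILES; fill each atom to its normal valence:
  5 × C: 1 H each → 5
  5 × C (aromatic): 1 H each → 5
  4 × C: 2 H each → 8
  2 × C: no H
  2 × Cl: no H
  2 × O: no H
  1 × C (aromatic): no H
  1 × N: 2 H
  1 × O: 1 H
  Total hydrogens = 21.

21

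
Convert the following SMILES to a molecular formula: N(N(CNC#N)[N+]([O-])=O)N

Heavy atoms from the SMILES: 2 C, 6 N, 2 O.
Implicit hydrogens by atom environment:
  2 × N: 1 H each → 2
  2 × N: no H
  1 × C: 2 H
  1 × C: no H
  1 × N: 2 H
  1 × N (charge +1): no H
  1 × O: no H
  1 × O (charge -1): no H
  Total hydrogens = 6.
Molecular formula: C2H6N6O2

C2H6N6O2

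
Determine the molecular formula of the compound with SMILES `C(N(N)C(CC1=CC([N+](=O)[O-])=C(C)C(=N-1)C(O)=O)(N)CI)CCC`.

C14H22IN5O4

Heavy atoms from the SMILES: 14 C, 1 I, 5 N, 4 O.
Implicit hydrogens by atom environment:
  5 × C: 2 H each → 10
  4 × C (aromatic): no H
  2 × C: 3 H each → 6
  2 × C: no H
  2 × N: 2 H each → 4
  2 × O: no H
  1 × C (aromatic): 1 H
  1 × I: no H
  1 × N (aromatic): no H
  1 × N (charge +1): no H
  1 × N: no H
  1 × O: 1 H
  1 × O (charge -1): no H
  Total hydrogens = 22.
Molecular formula: C14H22IN5O4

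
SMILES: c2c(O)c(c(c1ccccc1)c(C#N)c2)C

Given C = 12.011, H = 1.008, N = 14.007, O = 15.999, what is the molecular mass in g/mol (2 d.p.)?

Molecular formula: C14H11NO.
M = 14×12.011 + 11×1.008 + 1×14.007 + 1×15.999 = 209.25 g/mol.

209.25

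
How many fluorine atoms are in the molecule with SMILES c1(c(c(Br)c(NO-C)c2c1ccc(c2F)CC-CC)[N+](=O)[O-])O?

1

The symbol for fluorine appears 1 time in the SMILES.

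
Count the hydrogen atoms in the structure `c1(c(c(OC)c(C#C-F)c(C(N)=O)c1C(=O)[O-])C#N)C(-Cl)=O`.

5

Hydrogens are implicit in SMILES; fill each atom to its normal valence:
  6 × C (aromatic): no H
  6 × C: no H
  4 × O: no H
  1 × C: 3 H
  1 × Cl: no H
  1 × F: no H
  1 × N: 2 H
  1 × N: no H
  1 × O (charge -1): no H
  Total hydrogens = 5.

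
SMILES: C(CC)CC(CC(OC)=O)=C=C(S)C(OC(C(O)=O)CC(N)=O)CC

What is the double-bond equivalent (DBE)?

5

Molecular formula from the SMILES: C17H27NO6S.
DoU = (2C + 2 + N − H − X)/2 = (2·17 + 2 + 1 − 27 − 0)/2 = 10/2 = 5.
(Structurally: 0 ring(s) + 5 π bond(s) = 5.)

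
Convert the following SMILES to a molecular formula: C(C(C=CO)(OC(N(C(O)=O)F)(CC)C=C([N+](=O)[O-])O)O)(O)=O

Heavy atoms from the SMILES: 10 C, 1 F, 2 N, 10 O.
Implicit hydrogens by atom environment:
  5 × C: no H
  5 × O: 1 H each → 5
  4 × O: no H
  3 × C: 1 H each → 3
  1 × C: 3 H
  1 × C: 2 H
  1 × F: no H
  1 × N: no H
  1 × N (charge +1): no H
  1 × O (charge -1): no H
  Total hydrogens = 13.
Molecular formula: C10H13FN2O10

C10H13FN2O10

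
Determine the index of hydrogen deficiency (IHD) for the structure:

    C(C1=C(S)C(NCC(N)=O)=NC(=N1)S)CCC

5

Molecular formula from the SMILES: C10H16N4OS2.
DoU = (2C + 2 + N − H − X)/2 = (2·10 + 2 + 4 − 16 − 0)/2 = 10/2 = 5.
(Structurally: 1 ring(s) + 4 π bond(s) = 5.)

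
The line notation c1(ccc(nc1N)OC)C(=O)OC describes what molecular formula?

C8H10N2O3

Heavy atoms from the SMILES: 8 C, 2 N, 3 O.
Implicit hydrogens by atom environment:
  3 × C (aromatic): no H
  3 × O: no H
  2 × C: 3 H each → 6
  2 × C (aromatic): 1 H each → 2
  1 × C: no H
  1 × N: 2 H
  1 × N (aromatic): no H
  Total hydrogens = 10.
Molecular formula: C8H10N2O3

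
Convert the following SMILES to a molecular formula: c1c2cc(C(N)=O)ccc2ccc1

C11H9NO

Heavy atoms from the SMILES: 11 C, 1 N, 1 O.
Implicit hydrogens by atom environment:
  7 × C (aromatic): 1 H each → 7
  3 × C (aromatic): no H
  1 × C: no H
  1 × N: 2 H
  1 × O: no H
  Total hydrogens = 9.
Molecular formula: C11H9NO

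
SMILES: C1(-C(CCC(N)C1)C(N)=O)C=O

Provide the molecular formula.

Heavy atoms from the SMILES: 8 C, 2 N, 2 O.
Implicit hydrogens by atom environment:
  4 × C: 1 H each → 4
  3 × C: 2 H each → 6
  2 × N: 2 H each → 4
  2 × O: no H
  1 × C: no H
  Total hydrogens = 14.
Molecular formula: C8H14N2O2

C8H14N2O2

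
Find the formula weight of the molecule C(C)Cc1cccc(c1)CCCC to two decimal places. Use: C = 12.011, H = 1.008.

Molecular formula: C13H20.
M = 13×12.011 + 20×1.008 = 176.30 g/mol.

176.30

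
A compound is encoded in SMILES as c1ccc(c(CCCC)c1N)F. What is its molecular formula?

Heavy atoms from the SMILES: 10 C, 1 F, 1 N.
Implicit hydrogens by atom environment:
  3 × C: 2 H each → 6
  3 × C (aromatic): 1 H each → 3
  3 × C (aromatic): no H
  1 × C: 3 H
  1 × F: no H
  1 × N: 2 H
  Total hydrogens = 14.
Molecular formula: C10H14FN

C10H14FN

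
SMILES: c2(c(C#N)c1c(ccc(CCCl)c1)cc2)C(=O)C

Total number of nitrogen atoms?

The symbol for nitrogen appears 1 time in the SMILES.

1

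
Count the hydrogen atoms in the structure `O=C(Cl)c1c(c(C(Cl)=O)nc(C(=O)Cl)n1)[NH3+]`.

Hydrogens are implicit in SMILES; fill each atom to its normal valence:
  4 × C (aromatic): no H
  3 × C: no H
  3 × Cl: no H
  3 × O: no H
  2 × N (aromatic): no H
  1 × N (charge +1): 3 H
  Total hydrogens = 3.

3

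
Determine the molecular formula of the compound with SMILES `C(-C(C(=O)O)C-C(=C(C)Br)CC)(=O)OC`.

Heavy atoms from the SMILES: 1 Br, 10 C, 4 O.
Implicit hydrogens by atom environment:
  4 × C: no H
  3 × C: 3 H each → 9
  3 × O: no H
  2 × C: 2 H each → 4
  1 × Br: no H
  1 × C: 1 H
  1 × O: 1 H
  Total hydrogens = 15.
Molecular formula: C10H15BrO4

C10H15BrO4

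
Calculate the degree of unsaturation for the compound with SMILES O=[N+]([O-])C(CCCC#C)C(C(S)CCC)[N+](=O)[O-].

Molecular formula from the SMILES: C11H18N2O4S.
DoU = (2C + 2 + N − H − X)/2 = (2·11 + 2 + 2 − 18 − 0)/2 = 8/2 = 4.
(Structurally: 0 ring(s) + 4 π bond(s) = 4.)

4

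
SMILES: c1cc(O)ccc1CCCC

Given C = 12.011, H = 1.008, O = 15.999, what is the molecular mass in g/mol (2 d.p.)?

150.22

Molecular formula: C10H14O.
M = 10×12.011 + 14×1.008 + 1×15.999 = 150.22 g/mol.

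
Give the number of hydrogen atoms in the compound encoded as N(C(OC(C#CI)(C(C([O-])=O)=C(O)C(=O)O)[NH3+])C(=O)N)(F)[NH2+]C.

13

Hydrogens are implicit in SMILES; fill each atom to its normal valence:
  8 × C: no H
  4 × O: no H
  2 × O: 1 H each → 2
  1 × C: 3 H
  1 × C: 1 H
  1 × F: no H
  1 × I: no H
  1 × N (charge +1): 3 H
  1 × N (charge +1): 2 H
  1 × N: 2 H
  1 × N: no H
  1 × O (charge -1): no H
  Total hydrogens = 13.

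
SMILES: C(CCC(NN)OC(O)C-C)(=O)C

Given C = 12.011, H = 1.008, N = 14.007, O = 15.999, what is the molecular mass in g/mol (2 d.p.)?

190.24

Molecular formula: C8H18N2O3.
M = 8×12.011 + 18×1.008 + 2×14.007 + 3×15.999 = 190.24 g/mol.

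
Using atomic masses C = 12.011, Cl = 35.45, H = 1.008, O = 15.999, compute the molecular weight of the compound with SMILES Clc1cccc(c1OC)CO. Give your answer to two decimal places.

Molecular formula: C8H9ClO2.
M = 8×12.011 + 1×35.45 + 9×1.008 + 2×15.999 = 172.61 g/mol.

172.61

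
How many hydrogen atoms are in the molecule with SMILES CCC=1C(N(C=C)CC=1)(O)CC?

Hydrogens are implicit in SMILES; fill each atom to its normal valence:
  4 × C: 2 H each → 8
  2 × C: 3 H each → 6
  2 × C: 1 H each → 2
  2 × C: no H
  1 × N: no H
  1 × O: 1 H
  Total hydrogens = 17.

17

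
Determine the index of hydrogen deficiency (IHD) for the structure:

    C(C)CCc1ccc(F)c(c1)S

Molecular formula from the SMILES: C10H13FS.
DoU = (2C + 2 + N − H − X)/2 = (2·10 + 2 + 0 − 13 − 1)/2 = 8/2 = 4.
(Structurally: 1 ring(s) + 3 π bond(s) = 4.)

4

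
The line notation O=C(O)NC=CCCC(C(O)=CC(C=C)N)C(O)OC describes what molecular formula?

C13H22N2O5

Heavy atoms from the SMILES: 13 C, 2 N, 5 O.
Implicit hydrogens by atom environment:
  7 × C: 1 H each → 7
  3 × C: 2 H each → 6
  3 × O: 1 H each → 3
  2 × C: no H
  2 × O: no H
  1 × C: 3 H
  1 × N: 2 H
  1 × N: 1 H
  Total hydrogens = 22.
Molecular formula: C13H22N2O5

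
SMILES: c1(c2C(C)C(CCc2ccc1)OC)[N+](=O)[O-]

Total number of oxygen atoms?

The symbol for oxygen appears 3 times in the SMILES.

3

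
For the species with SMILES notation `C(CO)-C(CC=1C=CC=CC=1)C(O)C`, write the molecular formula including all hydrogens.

C12H18O2

Heavy atoms from the SMILES: 12 C, 2 O.
Implicit hydrogens by atom environment:
  5 × C (aromatic): 1 H each → 5
  3 × C: 2 H each → 6
  2 × C: 1 H each → 2
  2 × O: 1 H each → 2
  1 × C: 3 H
  1 × C (aromatic): no H
  Total hydrogens = 18.
Molecular formula: C12H18O2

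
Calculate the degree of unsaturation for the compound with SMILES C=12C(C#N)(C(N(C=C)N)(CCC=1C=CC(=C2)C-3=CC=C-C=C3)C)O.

Molecular formula from the SMILES: C20H21N3O.
DoU = (2C + 2 + N − H − X)/2 = (2·20 + 2 + 3 − 21 − 0)/2 = 24/2 = 12.
(Structurally: 3 ring(s) + 9 π bond(s) = 12.)

12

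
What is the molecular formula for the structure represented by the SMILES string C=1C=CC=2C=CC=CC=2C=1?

C10H8

Heavy atoms from the SMILES: 10 C.
Implicit hydrogens by atom environment:
  8 × C (aromatic): 1 H each → 8
  2 × C (aromatic): no H
  Total hydrogens = 8.
Molecular formula: C10H8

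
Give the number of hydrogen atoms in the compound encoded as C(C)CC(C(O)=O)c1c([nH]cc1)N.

14

Hydrogens are implicit in SMILES; fill each atom to its normal valence:
  2 × C: 2 H each → 4
  2 × C (aromatic): 1 H each → 2
  2 × C (aromatic): no H
  1 × C: 3 H
  1 × C: 1 H
  1 × C: no H
  1 × N: 2 H
  1 × N (aromatic): 1 H
  1 × O: 1 H
  1 × O: no H
  Total hydrogens = 14.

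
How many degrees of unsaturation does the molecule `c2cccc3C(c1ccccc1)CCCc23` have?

9

Molecular formula from the SMILES: C16H16.
DoU = (2C + 2 + N − H − X)/2 = (2·16 + 2 + 0 − 16 − 0)/2 = 18/2 = 9.
(Structurally: 3 ring(s) + 6 π bond(s) = 9.)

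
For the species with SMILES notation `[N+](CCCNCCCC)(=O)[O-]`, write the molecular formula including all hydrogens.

Heavy atoms from the SMILES: 7 C, 2 N, 2 O.
Implicit hydrogens by atom environment:
  6 × C: 2 H each → 12
  1 × C: 3 H
  1 × N: 1 H
  1 × N (charge +1): no H
  1 × O: no H
  1 × O (charge -1): no H
  Total hydrogens = 16.
Molecular formula: C7H16N2O2

C7H16N2O2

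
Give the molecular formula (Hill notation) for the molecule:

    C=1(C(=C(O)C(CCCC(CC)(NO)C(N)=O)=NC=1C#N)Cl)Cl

C13H16Cl2N4O3

Heavy atoms from the SMILES: 13 C, 2 Cl, 4 N, 3 O.
Implicit hydrogens by atom environment:
  5 × C (aromatic): no H
  4 × C: 2 H each → 8
  3 × C: no H
  2 × Cl: no H
  2 × O: 1 H each → 2
  1 × C: 3 H
  1 × N: 2 H
  1 × N: 1 H
  1 × N (aromatic): no H
  1 × N: no H
  1 × O: no H
  Total hydrogens = 16.
Molecular formula: C13H16Cl2N4O3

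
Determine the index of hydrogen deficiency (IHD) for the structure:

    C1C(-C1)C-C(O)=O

2

Molecular formula from the SMILES: C5H8O2.
DoU = (2C + 2 + N − H − X)/2 = (2·5 + 2 + 0 − 8 − 0)/2 = 4/2 = 2.
(Structurally: 1 ring(s) + 1 π bond(s) = 2.)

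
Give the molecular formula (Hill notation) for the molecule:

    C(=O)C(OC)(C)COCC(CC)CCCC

C13H26O3

Heavy atoms from the SMILES: 13 C, 3 O.
Implicit hydrogens by atom environment:
  6 × C: 2 H each → 12
  4 × C: 3 H each → 12
  3 × O: no H
  2 × C: 1 H each → 2
  1 × C: no H
  Total hydrogens = 26.
Molecular formula: C13H26O3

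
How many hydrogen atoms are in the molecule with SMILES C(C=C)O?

6

Hydrogens are implicit in SMILES; fill each atom to its normal valence:
  2 × C: 2 H each → 4
  1 × C: 1 H
  1 × O: 1 H
  Total hydrogens = 6.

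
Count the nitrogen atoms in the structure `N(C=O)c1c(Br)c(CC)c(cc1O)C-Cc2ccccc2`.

1

The symbol for nitrogen appears 1 time in the SMILES.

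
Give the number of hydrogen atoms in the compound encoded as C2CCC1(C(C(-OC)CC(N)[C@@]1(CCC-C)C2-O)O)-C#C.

29

Hydrogens are implicit in SMILES; fill each atom to its normal valence:
  7 × C: 2 H each → 14
  5 × C: 1 H each → 5
  3 × C: no H
  2 × C: 3 H each → 6
  2 × O: 1 H each → 2
  1 × N: 2 H
  1 × O: no H
  Total hydrogens = 29.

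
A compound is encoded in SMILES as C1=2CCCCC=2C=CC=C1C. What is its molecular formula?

C11H14

Heavy atoms from the SMILES: 11 C.
Implicit hydrogens by atom environment:
  4 × C: 2 H each → 8
  3 × C (aromatic): 1 H each → 3
  3 × C (aromatic): no H
  1 × C: 3 H
  Total hydrogens = 14.
Molecular formula: C11H14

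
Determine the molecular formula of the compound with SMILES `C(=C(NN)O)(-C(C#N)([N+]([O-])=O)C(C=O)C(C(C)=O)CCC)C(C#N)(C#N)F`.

Heavy atoms from the SMILES: 15 C, 1 F, 6 N, 5 O.
Implicit hydrogens by atom environment:
  8 × C: no H
  3 × C: 1 H each → 3
  3 × N: no H
  3 × O: no H
  2 × C: 3 H each → 6
  2 × C: 2 H each → 4
  1 × F: no H
  1 × N: 2 H
  1 × N: 1 H
  1 × N (charge +1): no H
  1 × O: 1 H
  1 × O (charge -1): no H
  Total hydrogens = 17.
Molecular formula: C15H17FN6O5

C15H17FN6O5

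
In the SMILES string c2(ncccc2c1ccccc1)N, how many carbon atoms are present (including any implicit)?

The symbol for carbon appears 11 times in the SMILES. Lowercase c denotes aromatic carbon and counts toward C.

11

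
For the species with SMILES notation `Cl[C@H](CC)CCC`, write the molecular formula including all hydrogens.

C6H13Cl

Heavy atoms from the SMILES: 6 C, 1 Cl.
Implicit hydrogens by atom environment:
  3 × C: 2 H each → 6
  2 × C: 3 H each → 6
  1 × C: 1 H
  1 × Cl: no H
  Total hydrogens = 13.
Molecular formula: C6H13Cl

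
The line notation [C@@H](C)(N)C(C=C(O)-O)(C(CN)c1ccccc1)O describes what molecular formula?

C13H20N2O3

Heavy atoms from the SMILES: 13 C, 2 N, 3 O.
Implicit hydrogens by atom environment:
  5 × C (aromatic): 1 H each → 5
  3 × C: 1 H each → 3
  3 × O: 1 H each → 3
  2 × C: no H
  2 × N: 2 H each → 4
  1 × C: 3 H
  1 × C: 2 H
  1 × C (aromatic): no H
  Total hydrogens = 20.
Molecular formula: C13H20N2O3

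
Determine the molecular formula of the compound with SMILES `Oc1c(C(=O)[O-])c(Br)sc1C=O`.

Heavy atoms from the SMILES: 1 Br, 6 C, 4 O, 1 S.
Implicit hydrogens by atom environment:
  4 × C (aromatic): no H
  2 × O: no H
  1 × Br: no H
  1 × C: 1 H
  1 × C: no H
  1 × O: 1 H
  1 × O (charge -1): no H
  1 × S (aromatic): no H
  Total hydrogens = 2.
Net charge -1.
Molecular formula: C6H2BrO4S-

C6H2BrO4S-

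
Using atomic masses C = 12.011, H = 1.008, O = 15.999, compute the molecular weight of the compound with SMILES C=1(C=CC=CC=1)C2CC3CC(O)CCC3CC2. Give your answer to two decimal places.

230.35

Molecular formula: C16H22O.
M = 16×12.011 + 22×1.008 + 1×15.999 = 230.35 g/mol.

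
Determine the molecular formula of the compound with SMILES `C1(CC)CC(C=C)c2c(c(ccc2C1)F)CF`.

C15H18F2

Heavy atoms from the SMILES: 15 C, 2 F.
Implicit hydrogens by atom environment:
  5 × C: 2 H each → 10
  4 × C (aromatic): no H
  3 × C: 1 H each → 3
  2 × C (aromatic): 1 H each → 2
  2 × F: no H
  1 × C: 3 H
  Total hydrogens = 18.
Molecular formula: C15H18F2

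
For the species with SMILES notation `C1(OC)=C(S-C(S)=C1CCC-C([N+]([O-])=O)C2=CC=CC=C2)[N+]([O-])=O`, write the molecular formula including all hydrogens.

Heavy atoms from the SMILES: 15 C, 2 N, 5 O, 2 S.
Implicit hydrogens by atom environment:
  5 × C (aromatic): 1 H each → 5
  5 × C (aromatic): no H
  3 × C: 2 H each → 6
  3 × O: no H
  2 × N (charge +1): no H
  2 × O (charge -1): no H
  1 × C: 3 H
  1 × C: 1 H
  1 × S: 1 H
  1 × S (aromatic): no H
  Total hydrogens = 16.
Molecular formula: C15H16N2O5S2

C15H16N2O5S2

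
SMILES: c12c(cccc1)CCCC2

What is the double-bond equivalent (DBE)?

5

Molecular formula from the SMILES: C10H12.
DoU = (2C + 2 + N − H − X)/2 = (2·10 + 2 + 0 − 12 − 0)/2 = 10/2 = 5.
(Structurally: 2 ring(s) + 3 π bond(s) = 5.)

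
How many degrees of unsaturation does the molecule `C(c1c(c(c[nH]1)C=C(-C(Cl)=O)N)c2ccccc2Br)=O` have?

Molecular formula from the SMILES: C14H10BrClN2O2.
DoU = (2C + 2 + N − H − X)/2 = (2·14 + 2 + 2 − 10 − 2)/2 = 20/2 = 10.
(Structurally: 2 ring(s) + 8 π bond(s) = 10.)

10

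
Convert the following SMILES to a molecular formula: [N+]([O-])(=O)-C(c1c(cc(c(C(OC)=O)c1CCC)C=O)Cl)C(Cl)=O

C14H13Cl2NO6

Heavy atoms from the SMILES: 14 C, 2 Cl, 1 N, 6 O.
Implicit hydrogens by atom environment:
  5 × C (aromatic): no H
  5 × O: no H
  2 × C: 3 H each → 6
  2 × C: 2 H each → 4
  2 × C: 1 H each → 2
  2 × C: no H
  2 × Cl: no H
  1 × C (aromatic): 1 H
  1 × N (charge +1): no H
  1 × O (charge -1): no H
  Total hydrogens = 13.
Molecular formula: C14H13Cl2NO6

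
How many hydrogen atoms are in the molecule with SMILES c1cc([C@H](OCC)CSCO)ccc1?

16

Hydrogens are implicit in SMILES; fill each atom to its normal valence:
  5 × C (aromatic): 1 H each → 5
  3 × C: 2 H each → 6
  1 × C: 3 H
  1 × C: 1 H
  1 × C (aromatic): no H
  1 × O: 1 H
  1 × O: no H
  1 × S: no H
  Total hydrogens = 16.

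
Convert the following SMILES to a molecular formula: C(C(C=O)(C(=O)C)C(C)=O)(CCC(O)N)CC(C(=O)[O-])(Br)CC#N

Heavy atoms from the SMILES: 1 Br, 15 C, 2 N, 6 O.
Implicit hydrogens by atom environment:
  6 × C: no H
  4 × C: 2 H each → 8
  4 × O: no H
  3 × C: 1 H each → 3
  2 × C: 3 H each → 6
  1 × Br: no H
  1 × N: 2 H
  1 × N: no H
  1 × O: 1 H
  1 × O (charge -1): no H
  Total hydrogens = 20.
Net charge -1.
Molecular formula: C15H20BrN2O6-

C15H20BrN2O6-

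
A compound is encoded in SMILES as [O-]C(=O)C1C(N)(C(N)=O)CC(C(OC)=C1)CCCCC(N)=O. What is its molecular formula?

Heavy atoms from the SMILES: 14 C, 3 N, 5 O.
Implicit hydrogens by atom environment:
  5 × C: 2 H each → 10
  5 × C: no H
  4 × O: no H
  3 × C: 1 H each → 3
  3 × N: 2 H each → 6
  1 × C: 3 H
  1 × O (charge -1): no H
  Total hydrogens = 22.
Net charge -1.
Molecular formula: C14H22N3O5-

C14H22N3O5-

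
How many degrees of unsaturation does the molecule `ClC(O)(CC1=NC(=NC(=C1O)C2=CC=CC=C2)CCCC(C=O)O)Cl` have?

Molecular formula from the SMILES: C17H18Cl2N2O4.
DoU = (2C + 2 + N − H − X)/2 = (2·17 + 2 + 2 − 18 − 2)/2 = 18/2 = 9.
(Structurally: 2 ring(s) + 7 π bond(s) = 9.)

9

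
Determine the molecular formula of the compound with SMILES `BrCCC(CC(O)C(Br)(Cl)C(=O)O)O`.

Heavy atoms from the SMILES: 2 Br, 7 C, 1 Cl, 4 O.
Implicit hydrogens by atom environment:
  3 × C: 2 H each → 6
  3 × O: 1 H each → 3
  2 × Br: no H
  2 × C: 1 H each → 2
  2 × C: no H
  1 × Cl: no H
  1 × O: no H
  Total hydrogens = 11.
Molecular formula: C7H11Br2ClO4

C7H11Br2ClO4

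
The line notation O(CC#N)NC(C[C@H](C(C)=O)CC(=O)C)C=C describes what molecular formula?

Heavy atoms from the SMILES: 12 C, 2 N, 3 O.
Implicit hydrogens by atom environment:
  4 × C: 2 H each → 8
  3 × C: 1 H each → 3
  3 × C: no H
  3 × O: no H
  2 × C: 3 H each → 6
  1 × N: 1 H
  1 × N: no H
  Total hydrogens = 18.
Molecular formula: C12H18N2O3

C12H18N2O3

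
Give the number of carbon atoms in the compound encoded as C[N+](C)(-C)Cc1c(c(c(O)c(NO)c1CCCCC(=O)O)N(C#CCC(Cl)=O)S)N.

19

The symbol for carbon appears 19 times in the SMILES. Lowercase c denotes aromatic carbon and counts toward C.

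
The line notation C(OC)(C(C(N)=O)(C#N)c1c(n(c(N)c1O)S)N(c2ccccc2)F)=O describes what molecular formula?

C15H14FN5O4S

Heavy atoms from the SMILES: 15 C, 1 F, 5 N, 4 O, 1 S.
Implicit hydrogens by atom environment:
  5 × C (aromatic): 1 H each → 5
  5 × C (aromatic): no H
  4 × C: no H
  3 × O: no H
  2 × N: 2 H each → 4
  2 × N: no H
  1 × C: 3 H
  1 × F: no H
  1 × N (aromatic): no H
  1 × O: 1 H
  1 × S: 1 H
  Total hydrogens = 14.
Molecular formula: C15H14FN5O4S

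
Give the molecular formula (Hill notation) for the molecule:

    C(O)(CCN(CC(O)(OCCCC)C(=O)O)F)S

Heavy atoms from the SMILES: 10 C, 1 F, 1 N, 5 O, 1 S.
Implicit hydrogens by atom environment:
  6 × C: 2 H each → 12
  3 × O: 1 H each → 3
  2 × C: no H
  2 × O: no H
  1 × C: 3 H
  1 × C: 1 H
  1 × F: no H
  1 × N: no H
  1 × S: 1 H
  Total hydrogens = 20.
Molecular formula: C10H20FNO5S

C10H20FNO5S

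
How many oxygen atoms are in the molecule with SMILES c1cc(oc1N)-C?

1

The symbol for oxygen appears 1 time in the SMILES.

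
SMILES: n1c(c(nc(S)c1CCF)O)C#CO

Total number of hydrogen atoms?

7

Hydrogens are implicit in SMILES; fill each atom to its normal valence:
  4 × C (aromatic): no H
  2 × C: 2 H each → 4
  2 × C: no H
  2 × N (aromatic): no H
  2 × O: 1 H each → 2
  1 × F: no H
  1 × S: 1 H
  Total hydrogens = 7.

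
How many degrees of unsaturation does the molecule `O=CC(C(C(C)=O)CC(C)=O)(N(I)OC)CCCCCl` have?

Molecular formula from the SMILES: C13H21ClINO4.
DoU = (2C + 2 + N − H − X)/2 = (2·13 + 2 + 1 − 21 − 2)/2 = 6/2 = 3.
(Structurally: 0 ring(s) + 3 π bond(s) = 3.)

3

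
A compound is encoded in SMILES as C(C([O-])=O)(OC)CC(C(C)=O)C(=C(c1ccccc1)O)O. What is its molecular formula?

Heavy atoms from the SMILES: 15 C, 6 O.
Implicit hydrogens by atom environment:
  5 × C (aromatic): 1 H each → 5
  4 × C: no H
  3 × O: no H
  2 × C: 3 H each → 6
  2 × C: 1 H each → 2
  2 × O: 1 H each → 2
  1 × C: 2 H
  1 × C (aromatic): no H
  1 × O (charge -1): no H
  Total hydrogens = 17.
Net charge -1.
Molecular formula: C15H17O6-

C15H17O6-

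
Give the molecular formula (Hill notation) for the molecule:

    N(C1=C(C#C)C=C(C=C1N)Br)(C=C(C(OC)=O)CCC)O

Heavy atoms from the SMILES: 1 Br, 15 C, 2 N, 3 O.
Implicit hydrogens by atom environment:
  4 × C (aromatic): no H
  3 × C: no H
  2 × C: 3 H each → 6
  2 × C: 2 H each → 4
  2 × C (aromatic): 1 H each → 2
  2 × C: 1 H each → 2
  2 × O: no H
  1 × Br: no H
  1 × N: 2 H
  1 × N: no H
  1 × O: 1 H
  Total hydrogens = 17.
Molecular formula: C15H17BrN2O3

C15H17BrN2O3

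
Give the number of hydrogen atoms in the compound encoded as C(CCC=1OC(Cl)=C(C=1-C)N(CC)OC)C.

20

Hydrogens are implicit in SMILES; fill each atom to its normal valence:
  4 × C: 3 H each → 12
  4 × C: 2 H each → 8
  4 × C (aromatic): no H
  1 × Cl: no H
  1 × N: no H
  1 × O (aromatic): no H
  1 × O: no H
  Total hydrogens = 20.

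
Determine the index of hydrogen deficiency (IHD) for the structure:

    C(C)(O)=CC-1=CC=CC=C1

Molecular formula from the SMILES: C9H10O.
DoU = (2C + 2 + N − H − X)/2 = (2·9 + 2 + 0 − 10 − 0)/2 = 10/2 = 5.
(Structurally: 1 ring(s) + 4 π bond(s) = 5.)

5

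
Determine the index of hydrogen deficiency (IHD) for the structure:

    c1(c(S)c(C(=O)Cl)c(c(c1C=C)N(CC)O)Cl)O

Molecular formula from the SMILES: C11H11Cl2NO3S.
DoU = (2C + 2 + N − H − X)/2 = (2·11 + 2 + 1 − 11 − 2)/2 = 12/2 = 6.
(Structurally: 1 ring(s) + 5 π bond(s) = 6.)

6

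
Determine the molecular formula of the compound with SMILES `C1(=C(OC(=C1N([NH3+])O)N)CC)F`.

C6H11FN3O2+

Heavy atoms from the SMILES: 6 C, 1 F, 3 N, 2 O.
Implicit hydrogens by atom environment:
  4 × C (aromatic): no H
  1 × C: 3 H
  1 × C: 2 H
  1 × F: no H
  1 × N (charge +1): 3 H
  1 × N: 2 H
  1 × N: no H
  1 × O: 1 H
  1 × O (aromatic): no H
  Total hydrogens = 11.
Net charge +1.
Molecular formula: C6H11FN3O2+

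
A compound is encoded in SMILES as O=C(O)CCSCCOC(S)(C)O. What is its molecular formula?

Heavy atoms from the SMILES: 7 C, 4 O, 2 S.
Implicit hydrogens by atom environment:
  4 × C: 2 H each → 8
  2 × C: no H
  2 × O: 1 H each → 2
  2 × O: no H
  1 × C: 3 H
  1 × S: 1 H
  1 × S: no H
  Total hydrogens = 14.
Molecular formula: C7H14O4S2

C7H14O4S2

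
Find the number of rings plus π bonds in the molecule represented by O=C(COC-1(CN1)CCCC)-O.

2

Molecular formula from the SMILES: C8H15NO3.
DoU = (2C + 2 + N − H − X)/2 = (2·8 + 2 + 1 − 15 − 0)/2 = 4/2 = 2.
(Structurally: 1 ring(s) + 1 π bond(s) = 2.)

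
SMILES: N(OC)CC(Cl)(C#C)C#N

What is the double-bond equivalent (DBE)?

Molecular formula from the SMILES: C6H7ClN2O.
DoU = (2C + 2 + N − H − X)/2 = (2·6 + 2 + 2 − 7 − 1)/2 = 8/2 = 4.
(Structurally: 0 ring(s) + 4 π bond(s) = 4.)

4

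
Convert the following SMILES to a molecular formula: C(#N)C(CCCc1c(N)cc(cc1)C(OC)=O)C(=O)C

Heavy atoms from the SMILES: 15 C, 2 N, 3 O.
Implicit hydrogens by atom environment:
  3 × C: 2 H each → 6
  3 × C (aromatic): 1 H each → 3
  3 × C (aromatic): no H
  3 × C: no H
  3 × O: no H
  2 × C: 3 H each → 6
  1 × C: 1 H
  1 × N: 2 H
  1 × N: no H
  Total hydrogens = 18.
Molecular formula: C15H18N2O3

C15H18N2O3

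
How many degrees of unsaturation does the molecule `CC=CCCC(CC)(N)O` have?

1

Molecular formula from the SMILES: C8H17NO.
DoU = (2C + 2 + N − H − X)/2 = (2·8 + 2 + 1 − 17 − 0)/2 = 2/2 = 1.
(Structurally: 0 ring(s) + 1 π bond(s) = 1.)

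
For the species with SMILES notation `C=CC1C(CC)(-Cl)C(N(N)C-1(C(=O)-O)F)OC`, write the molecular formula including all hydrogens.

Heavy atoms from the SMILES: 10 C, 1 Cl, 1 F, 2 N, 3 O.
Implicit hydrogens by atom environment:
  3 × C: 1 H each → 3
  3 × C: no H
  2 × C: 3 H each → 6
  2 × C: 2 H each → 4
  2 × O: no H
  1 × Cl: no H
  1 × F: no H
  1 × N: 2 H
  1 × N: no H
  1 × O: 1 H
  Total hydrogens = 16.
Molecular formula: C10H16ClFN2O3

C10H16ClFN2O3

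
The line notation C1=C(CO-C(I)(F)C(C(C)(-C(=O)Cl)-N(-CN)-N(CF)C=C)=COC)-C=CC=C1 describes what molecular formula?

Heavy atoms from the SMILES: 18 C, 1 Cl, 2 F, 1 I, 3 N, 3 O.
Implicit hydrogens by atom environment:
  5 × C (aromatic): 1 H each → 5
  4 × C: 2 H each → 8
  4 × C: no H
  3 × O: no H
  2 × C: 3 H each → 6
  2 × C: 1 H each → 2
  2 × F: no H
  2 × N: no H
  1 × C (aromatic): no H
  1 × Cl: no H
  1 × I: no H
  1 × N: 2 H
  Total hydrogens = 23.
Molecular formula: C18H23ClF2IN3O3

C18H23ClF2IN3O3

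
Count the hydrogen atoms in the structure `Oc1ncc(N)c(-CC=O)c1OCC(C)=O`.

12

Hydrogens are implicit in SMILES; fill each atom to its normal valence:
  4 × C (aromatic): no H
  3 × O: no H
  2 × C: 2 H each → 4
  1 × C: 3 H
  1 × C (aromatic): 1 H
  1 × C: 1 H
  1 × C: no H
  1 × N: 2 H
  1 × N (aromatic): no H
  1 × O: 1 H
  Total hydrogens = 12.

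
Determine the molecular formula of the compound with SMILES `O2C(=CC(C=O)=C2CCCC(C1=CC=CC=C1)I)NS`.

C15H16INO2S

Heavy atoms from the SMILES: 15 C, 1 I, 1 N, 2 O, 1 S.
Implicit hydrogens by atom environment:
  6 × C (aromatic): 1 H each → 6
  4 × C (aromatic): no H
  3 × C: 2 H each → 6
  2 × C: 1 H each → 2
  1 × I: no H
  1 × N: 1 H
  1 × O (aromatic): no H
  1 × O: no H
  1 × S: 1 H
  Total hydrogens = 16.
Molecular formula: C15H16INO2S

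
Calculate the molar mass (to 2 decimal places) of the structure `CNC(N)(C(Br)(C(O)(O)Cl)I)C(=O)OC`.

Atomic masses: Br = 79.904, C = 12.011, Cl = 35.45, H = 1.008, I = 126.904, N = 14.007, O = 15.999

417.42

Molecular formula: C6H11BrClIN2O4.
M = 1×79.904 + 6×12.011 + 1×35.45 + 11×1.008 + 1×126.904 + 2×14.007 + 4×15.999 = 417.42 g/mol.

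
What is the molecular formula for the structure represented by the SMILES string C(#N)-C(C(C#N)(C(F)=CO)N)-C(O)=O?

Heavy atoms from the SMILES: 7 C, 1 F, 3 N, 3 O.
Implicit hydrogens by atom environment:
  5 × C: no H
  2 × C: 1 H each → 2
  2 × N: no H
  2 × O: 1 H each → 2
  1 × F: no H
  1 × N: 2 H
  1 × O: no H
  Total hydrogens = 6.
Molecular formula: C7H6FN3O3

C7H6FN3O3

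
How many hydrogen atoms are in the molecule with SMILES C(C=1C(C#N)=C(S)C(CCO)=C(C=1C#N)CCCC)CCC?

24

Hydrogens are implicit in SMILES; fill each atom to its normal valence:
  8 × C: 2 H each → 16
  6 × C (aromatic): no H
  2 × C: 3 H each → 6
  2 × C: no H
  2 × N: no H
  1 × O: 1 H
  1 × S: 1 H
  Total hydrogens = 24.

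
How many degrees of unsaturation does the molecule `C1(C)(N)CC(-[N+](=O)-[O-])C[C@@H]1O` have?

2

Molecular formula from the SMILES: C6H12N2O3.
DoU = (2C + 2 + N − H − X)/2 = (2·6 + 2 + 2 − 12 − 0)/2 = 4/2 = 2.
(Structurally: 1 ring(s) + 1 π bond(s) = 2.)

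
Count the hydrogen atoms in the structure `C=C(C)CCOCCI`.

13

Hydrogens are implicit in SMILES; fill each atom to its normal valence:
  5 × C: 2 H each → 10
  1 × C: 3 H
  1 × C: no H
  1 × I: no H
  1 × O: no H
  Total hydrogens = 13.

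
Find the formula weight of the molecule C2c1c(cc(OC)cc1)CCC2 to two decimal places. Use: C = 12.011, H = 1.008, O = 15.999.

Molecular formula: C11H14O.
M = 11×12.011 + 14×1.008 + 1×15.999 = 162.23 g/mol.

162.23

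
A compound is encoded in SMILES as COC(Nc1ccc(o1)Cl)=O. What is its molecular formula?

C6H6ClNO3

Heavy atoms from the SMILES: 6 C, 1 Cl, 1 N, 3 O.
Implicit hydrogens by atom environment:
  2 × C (aromatic): 1 H each → 2
  2 × C (aromatic): no H
  2 × O: no H
  1 × C: 3 H
  1 × C: no H
  1 × Cl: no H
  1 × N: 1 H
  1 × O (aromatic): no H
  Total hydrogens = 6.
Molecular formula: C6H6ClNO3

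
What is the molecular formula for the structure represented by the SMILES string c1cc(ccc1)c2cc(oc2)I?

Heavy atoms from the SMILES: 10 C, 1 I, 1 O.
Implicit hydrogens by atom environment:
  7 × C (aromatic): 1 H each → 7
  3 × C (aromatic): no H
  1 × I: no H
  1 × O (aromatic): no H
  Total hydrogens = 7.
Molecular formula: C10H7IO

C10H7IO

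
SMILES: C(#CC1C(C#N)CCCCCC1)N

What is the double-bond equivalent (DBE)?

Molecular formula from the SMILES: C11H16N2.
DoU = (2C + 2 + N − H − X)/2 = (2·11 + 2 + 2 − 16 − 0)/2 = 10/2 = 5.
(Structurally: 1 ring(s) + 4 π bond(s) = 5.)

5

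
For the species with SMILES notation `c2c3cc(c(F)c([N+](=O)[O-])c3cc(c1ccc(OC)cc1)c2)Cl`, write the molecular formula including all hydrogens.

C17H11ClFNO3

Heavy atoms from the SMILES: 17 C, 1 Cl, 1 F, 1 N, 3 O.
Implicit hydrogens by atom environment:
  8 × C (aromatic): 1 H each → 8
  8 × C (aromatic): no H
  2 × O: no H
  1 × C: 3 H
  1 × Cl: no H
  1 × F: no H
  1 × N (charge +1): no H
  1 × O (charge -1): no H
  Total hydrogens = 11.
Molecular formula: C17H11ClFNO3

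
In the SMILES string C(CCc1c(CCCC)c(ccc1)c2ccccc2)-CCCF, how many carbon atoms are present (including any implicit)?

22

The symbol for carbon appears 22 times in the SMILES. Lowercase c denotes aromatic carbon and counts toward C.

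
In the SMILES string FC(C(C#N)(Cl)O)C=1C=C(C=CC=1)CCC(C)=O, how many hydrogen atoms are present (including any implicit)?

Hydrogens are implicit in SMILES; fill each atom to its normal valence:
  4 × C (aromatic): 1 H each → 4
  3 × C: no H
  2 × C: 2 H each → 4
  2 × C (aromatic): no H
  1 × C: 3 H
  1 × C: 1 H
  1 × Cl: no H
  1 × F: no H
  1 × N: no H
  1 × O: 1 H
  1 × O: no H
  Total hydrogens = 13.

13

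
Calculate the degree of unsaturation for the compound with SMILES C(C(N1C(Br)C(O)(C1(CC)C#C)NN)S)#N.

5

Molecular formula from the SMILES: C9H13BrN4OS.
DoU = (2C + 2 + N − H − X)/2 = (2·9 + 2 + 4 − 13 − 1)/2 = 10/2 = 5.
(Structurally: 1 ring(s) + 4 π bond(s) = 5.)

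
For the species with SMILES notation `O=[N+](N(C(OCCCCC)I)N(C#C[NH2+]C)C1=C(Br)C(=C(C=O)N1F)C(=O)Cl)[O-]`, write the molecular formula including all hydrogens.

C15H18BrClFIN5O5+

Heavy atoms from the SMILES: 1 Br, 15 C, 1 Cl, 1 F, 1 I, 5 N, 5 O.
Implicit hydrogens by atom environment:
  4 × C: 2 H each → 8
  4 × C (aromatic): no H
  4 × O: no H
  3 × C: no H
  2 × C: 3 H each → 6
  2 × C: 1 H each → 2
  2 × N: no H
  1 × Br: no H
  1 × Cl: no H
  1 × F: no H
  1 × I: no H
  1 × N (charge +1): 2 H
  1 × N (aromatic): no H
  1 × N (charge +1): no H
  1 × O (charge -1): no H
  Total hydrogens = 18.
Net charge +1.
Molecular formula: C15H18BrClFIN5O5+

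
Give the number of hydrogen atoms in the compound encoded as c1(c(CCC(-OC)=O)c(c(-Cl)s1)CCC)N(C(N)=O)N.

Hydrogens are implicit in SMILES; fill each atom to its normal valence:
  4 × C: 2 H each → 8
  4 × C (aromatic): no H
  3 × O: no H
  2 × C: 3 H each → 6
  2 × C: no H
  2 × N: 2 H each → 4
  1 × Cl: no H
  1 × N: no H
  1 × S (aromatic): no H
  Total hydrogens = 18.

18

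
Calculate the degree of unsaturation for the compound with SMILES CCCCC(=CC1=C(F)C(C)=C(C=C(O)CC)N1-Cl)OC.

5

Molecular formula from the SMILES: C16H23ClFNO2.
DoU = (2C + 2 + N − H − X)/2 = (2·16 + 2 + 1 − 23 − 2)/2 = 10/2 = 5.
(Structurally: 1 ring(s) + 4 π bond(s) = 5.)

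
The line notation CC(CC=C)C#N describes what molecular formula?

Heavy atoms from the SMILES: 6 C, 1 N.
Implicit hydrogens by atom environment:
  2 × C: 2 H each → 4
  2 × C: 1 H each → 2
  1 × C: 3 H
  1 × C: no H
  1 × N: no H
  Total hydrogens = 9.
Molecular formula: C6H9N

C6H9N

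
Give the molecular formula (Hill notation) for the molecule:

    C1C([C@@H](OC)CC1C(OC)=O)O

C8H14O4

Heavy atoms from the SMILES: 8 C, 4 O.
Implicit hydrogens by atom environment:
  3 × C: 1 H each → 3
  3 × O: no H
  2 × C: 3 H each → 6
  2 × C: 2 H each → 4
  1 × C: no H
  1 × O: 1 H
  Total hydrogens = 14.
Molecular formula: C8H14O4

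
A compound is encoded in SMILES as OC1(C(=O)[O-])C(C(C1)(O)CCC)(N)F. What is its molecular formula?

Heavy atoms from the SMILES: 8 C, 1 F, 1 N, 4 O.
Implicit hydrogens by atom environment:
  4 × C: no H
  3 × C: 2 H each → 6
  2 × O: 1 H each → 2
  1 × C: 3 H
  1 × F: no H
  1 × N: 2 H
  1 × O: no H
  1 × O (charge -1): no H
  Total hydrogens = 13.
Net charge -1.
Molecular formula: C8H13FNO4-

C8H13FNO4-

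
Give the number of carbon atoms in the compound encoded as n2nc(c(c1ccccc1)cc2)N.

10

The symbol for carbon appears 10 times in the SMILES. Lowercase c denotes aromatic carbon and counts toward C.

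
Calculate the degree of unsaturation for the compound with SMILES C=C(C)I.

Molecular formula from the SMILES: C3H5I.
DoU = (2C + 2 + N − H − X)/2 = (2·3 + 2 + 0 − 5 − 1)/2 = 2/2 = 1.
(Structurally: 0 ring(s) + 1 π bond(s) = 1.)

1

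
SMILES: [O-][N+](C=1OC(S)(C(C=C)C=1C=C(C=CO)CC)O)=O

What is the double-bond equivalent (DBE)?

6

Molecular formula from the SMILES: C12H15NO5S.
DoU = (2C + 2 + N − H − X)/2 = (2·12 + 2 + 1 − 15 − 0)/2 = 12/2 = 6.
(Structurally: 1 ring(s) + 5 π bond(s) = 6.)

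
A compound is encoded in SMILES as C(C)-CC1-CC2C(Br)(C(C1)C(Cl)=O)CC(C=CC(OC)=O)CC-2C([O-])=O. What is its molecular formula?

Heavy atoms from the SMILES: 1 Br, 19 C, 1 Cl, 5 O.
Implicit hydrogens by atom environment:
  7 × C: 1 H each → 7
  6 × C: 2 H each → 12
  4 × C: no H
  4 × O: no H
  2 × C: 3 H each → 6
  1 × Br: no H
  1 × Cl: no H
  1 × O (charge -1): no H
  Total hydrogens = 25.
Net charge -1.
Molecular formula: C19H25BrClO5-

C19H25BrClO5-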